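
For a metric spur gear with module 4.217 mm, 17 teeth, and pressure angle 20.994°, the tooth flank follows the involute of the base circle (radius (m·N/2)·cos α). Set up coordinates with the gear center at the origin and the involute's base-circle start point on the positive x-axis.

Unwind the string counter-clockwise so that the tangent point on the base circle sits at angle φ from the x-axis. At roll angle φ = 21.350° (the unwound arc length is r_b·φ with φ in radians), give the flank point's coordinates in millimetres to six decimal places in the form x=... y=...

x=35.708376 y=0.569186

pitch radius r_p = m·N/2 = 4.217·17/2 = 35.844500
base radius r_b = r_p·cos α = 35.844500·cos 20.994° = 33.465069
roll angle φ = 21.350° = 0.37262780 rad
x = r_b·(cos φ + φ·sin φ) = 33.465069·(0.93137388 + 0.37262780·0.36406415) = 35.708376
y = r_b·(sin φ − φ·cos φ) = 33.465069·(0.36406415 − 0.37262780·0.93137388) = 0.569186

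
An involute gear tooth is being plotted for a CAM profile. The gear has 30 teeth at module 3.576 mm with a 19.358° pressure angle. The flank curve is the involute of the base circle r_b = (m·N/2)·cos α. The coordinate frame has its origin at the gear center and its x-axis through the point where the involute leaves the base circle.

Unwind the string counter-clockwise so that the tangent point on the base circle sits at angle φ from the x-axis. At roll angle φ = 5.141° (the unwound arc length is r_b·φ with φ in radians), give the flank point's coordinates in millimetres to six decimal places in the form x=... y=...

x=50.810821 y=0.012176

pitch radius r_p = m·N/2 = 3.576·30/2 = 53.640000
base radius r_b = r_p·cos α = 53.640000·cos 19.358° = 50.607510
roll angle φ = 5.141° = 0.08972738 rad
x = r_b·(cos φ + φ·sin φ) = 50.607510·(0.99597720 + 0.08972738·0.08960703) = 50.810821
y = r_b·(sin φ − φ·cos φ) = 50.607510·(0.08960703 − 0.08972738·0.99597720) = 0.012176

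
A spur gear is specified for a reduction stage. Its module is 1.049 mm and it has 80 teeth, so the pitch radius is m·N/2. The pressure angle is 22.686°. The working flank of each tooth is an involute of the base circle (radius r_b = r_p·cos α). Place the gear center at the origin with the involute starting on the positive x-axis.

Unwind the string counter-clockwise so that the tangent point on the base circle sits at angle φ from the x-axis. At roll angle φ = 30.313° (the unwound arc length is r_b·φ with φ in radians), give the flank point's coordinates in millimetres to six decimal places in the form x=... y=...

pitch radius r_p = m·N/2 = 1.049·80/2 = 41.960000
base radius r_b = r_p·cos α = 41.960000·cos 22.686° = 38.713654
roll angle φ = 30.313° = 0.52906166 rad
x = r_b·(cos φ + φ·sin φ) = 38.713654·(0.86328105 + 0.52906166·0.50472351) = 43.758465
y = r_b·(sin φ − φ·cos φ) = 38.713654·(0.50472351 − 0.52906166·0.86328105) = 1.858046

x=43.758465 y=1.858046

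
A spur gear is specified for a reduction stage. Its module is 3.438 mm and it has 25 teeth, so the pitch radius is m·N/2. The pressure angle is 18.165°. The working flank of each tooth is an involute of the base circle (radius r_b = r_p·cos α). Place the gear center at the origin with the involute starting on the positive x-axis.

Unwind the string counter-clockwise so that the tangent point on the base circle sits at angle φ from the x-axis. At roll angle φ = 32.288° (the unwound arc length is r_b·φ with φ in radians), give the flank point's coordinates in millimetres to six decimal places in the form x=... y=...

pitch radius r_p = m·N/2 = 3.438·25/2 = 42.975000
base radius r_b = r_p·cos α = 42.975000·cos 18.165° = 40.833241
roll angle φ = 32.288° = 0.56353191 rad
x = r_b·(cos φ + φ·sin φ) = 40.833241·(0.84537373 + 0.56353191·0.53417531) = 46.811168
y = r_b·(sin φ − φ·cos φ) = 40.833241·(0.53417531 − 0.56353191·0.84537373) = 2.359354

x=46.811168 y=2.359354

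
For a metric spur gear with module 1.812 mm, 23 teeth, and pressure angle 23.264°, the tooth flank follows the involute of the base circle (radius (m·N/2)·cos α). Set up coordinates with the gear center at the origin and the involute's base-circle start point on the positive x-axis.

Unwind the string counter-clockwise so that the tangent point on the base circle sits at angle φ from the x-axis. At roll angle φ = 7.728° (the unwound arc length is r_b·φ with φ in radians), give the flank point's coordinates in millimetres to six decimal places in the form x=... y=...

x=19.317105 y=0.015630

pitch radius r_p = m·N/2 = 1.812·23/2 = 20.838000
base radius r_b = r_p·cos α = 20.838000·cos 23.264° = 19.143761
roll angle φ = 7.728° = 0.13487904 rad
x = r_b·(cos φ + φ·sin φ) = 19.143761·(0.99091760 + 0.13487904·0.13447046) = 19.317105
y = r_b·(sin φ − φ·cos φ) = 19.143761·(0.13447046 − 0.13487904·0.99091760) = 0.015630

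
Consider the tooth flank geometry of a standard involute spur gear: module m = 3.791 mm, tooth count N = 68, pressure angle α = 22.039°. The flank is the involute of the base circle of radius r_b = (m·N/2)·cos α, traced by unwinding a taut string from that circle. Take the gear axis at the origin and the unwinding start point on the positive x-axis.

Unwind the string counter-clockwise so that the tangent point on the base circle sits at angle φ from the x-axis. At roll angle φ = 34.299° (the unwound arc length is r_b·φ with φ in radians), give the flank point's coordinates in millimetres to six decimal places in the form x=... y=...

x=139.003027 y=8.241199

pitch radius r_p = m·N/2 = 3.791·68/2 = 128.894000
base radius r_b = r_p·cos α = 128.894000·cos 22.039° = 119.475542
roll angle φ = 34.299° = 0.59863048 rad
x = r_b·(cos φ + φ·sin φ) = 119.475542·(0.82610813 + 0.59863048·0.56351163) = 139.003027
y = r_b·(sin φ − φ·cos φ) = 119.475542·(0.56351163 − 0.59863048·0.82610813) = 8.241199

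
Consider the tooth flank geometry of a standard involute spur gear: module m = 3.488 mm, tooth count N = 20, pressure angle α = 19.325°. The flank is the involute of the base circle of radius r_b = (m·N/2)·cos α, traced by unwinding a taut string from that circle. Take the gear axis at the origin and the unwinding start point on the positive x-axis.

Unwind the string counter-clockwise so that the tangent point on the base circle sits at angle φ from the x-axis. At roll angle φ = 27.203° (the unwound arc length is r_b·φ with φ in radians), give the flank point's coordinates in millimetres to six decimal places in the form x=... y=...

x=36.418070 y=1.147969

pitch radius r_p = m·N/2 = 3.488·20/2 = 34.880000
base radius r_b = r_p·cos α = 34.880000·cos 19.325° = 32.914744
roll angle φ = 27.203° = 0.47478192 rad
x = r_b·(cos φ + φ·sin φ) = 32.914744·(0.88939244 + 0.47478192·0.45714450) = 36.418070
y = r_b·(sin φ − φ·cos φ) = 32.914744·(0.45714450 − 0.47478192·0.88939244) = 1.147969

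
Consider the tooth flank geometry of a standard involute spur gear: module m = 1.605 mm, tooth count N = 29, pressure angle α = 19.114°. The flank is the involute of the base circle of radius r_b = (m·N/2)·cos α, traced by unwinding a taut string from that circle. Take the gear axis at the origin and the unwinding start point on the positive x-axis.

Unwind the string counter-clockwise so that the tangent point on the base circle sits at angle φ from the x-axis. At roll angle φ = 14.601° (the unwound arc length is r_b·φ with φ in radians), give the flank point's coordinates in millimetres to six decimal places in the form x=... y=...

pitch radius r_p = m·N/2 = 1.605·29/2 = 23.272500
base radius r_b = r_p·cos α = 23.272500·cos 19.114° = 21.989462
roll angle φ = 14.601° = 0.25483552 rad
x = r_b·(cos φ + φ·sin φ) = 21.989462·(0.96770477 + 0.25483552·0.25208625) = 22.691922
y = r_b·(sin φ − φ·cos φ) = 21.989462·(0.25208625 − 0.25483552·0.96770477) = 0.120518

x=22.691922 y=0.120518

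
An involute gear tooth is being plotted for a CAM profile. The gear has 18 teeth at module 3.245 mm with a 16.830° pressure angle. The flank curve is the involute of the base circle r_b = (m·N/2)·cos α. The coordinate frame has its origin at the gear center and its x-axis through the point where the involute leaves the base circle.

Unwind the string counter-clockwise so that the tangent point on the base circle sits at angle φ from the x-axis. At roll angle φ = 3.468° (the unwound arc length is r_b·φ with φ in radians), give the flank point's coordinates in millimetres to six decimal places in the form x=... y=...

pitch radius r_p = m·N/2 = 3.245·18/2 = 29.205000
base radius r_b = r_p·cos α = 29.205000·cos 16.830° = 27.954092
roll angle φ = 3.468° = 0.06052802 rad
x = r_b·(cos φ + φ·sin φ) = 27.954092·(0.99816874 + 0.06052802·0.06049107) = 28.005252
y = r_b·(sin φ − φ·cos φ) = 27.954092·(0.06049107 − 0.06052802·0.99816874) = 0.002066

x=28.005252 y=0.002066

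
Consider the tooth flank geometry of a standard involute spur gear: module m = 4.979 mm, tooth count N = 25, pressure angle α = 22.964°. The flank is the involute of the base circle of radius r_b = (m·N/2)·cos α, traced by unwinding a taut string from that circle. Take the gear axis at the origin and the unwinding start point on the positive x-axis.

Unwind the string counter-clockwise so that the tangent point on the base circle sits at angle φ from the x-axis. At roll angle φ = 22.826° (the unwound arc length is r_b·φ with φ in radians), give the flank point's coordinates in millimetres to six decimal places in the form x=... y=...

x=61.673893 y=1.188737

pitch radius r_p = m·N/2 = 4.979·25/2 = 62.237500
base radius r_b = r_p·cos α = 62.237500·cos 22.964° = 57.305189
roll angle φ = 22.826° = 0.39838886 rad
x = r_b·(cos φ + φ·sin φ) = 57.305189·(0.92168721 + 0.39838886·0.38793387) = 61.673893
y = r_b·(sin φ − φ·cos φ) = 57.305189·(0.38793387 − 0.39838886·0.92168721) = 1.188737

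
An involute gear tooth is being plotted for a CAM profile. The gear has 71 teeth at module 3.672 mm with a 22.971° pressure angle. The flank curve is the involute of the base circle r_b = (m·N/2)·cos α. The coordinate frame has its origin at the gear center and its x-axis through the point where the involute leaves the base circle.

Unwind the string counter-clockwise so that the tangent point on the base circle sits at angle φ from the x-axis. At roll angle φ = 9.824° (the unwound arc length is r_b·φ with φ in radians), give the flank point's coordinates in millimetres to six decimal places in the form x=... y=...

x=121.770366 y=0.201071

pitch radius r_p = m·N/2 = 3.672·71/2 = 130.356000
base radius r_b = r_p·cos α = 130.356000·cos 22.971° = 120.019095
roll angle φ = 9.824° = 0.17146115 rad
x = r_b·(cos φ + φ·sin φ) = 120.019095·(0.98533651 + 0.17146115·0.17062225) = 121.770366
y = r_b·(sin φ − φ·cos φ) = 120.019095·(0.17062225 − 0.17146115·0.98533651) = 0.201071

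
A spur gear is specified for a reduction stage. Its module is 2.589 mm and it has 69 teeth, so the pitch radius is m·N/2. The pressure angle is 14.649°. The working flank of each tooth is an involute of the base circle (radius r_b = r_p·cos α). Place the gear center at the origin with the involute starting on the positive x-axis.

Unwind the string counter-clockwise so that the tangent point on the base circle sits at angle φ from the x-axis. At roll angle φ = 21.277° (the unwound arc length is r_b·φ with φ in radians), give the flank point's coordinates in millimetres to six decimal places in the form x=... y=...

x=92.171726 y=1.454924

pitch radius r_p = m·N/2 = 2.589·69/2 = 89.320500
base radius r_b = r_p·cos α = 89.320500·cos 14.649° = 86.416980
roll angle φ = 21.277° = 0.37135370 rad
x = r_b·(cos φ + φ·sin φ) = 86.416980·(0.93183697 + 0.37135370·0.36287720) = 92.171726
y = r_b·(sin φ − φ·cos φ) = 86.416980·(0.36287720 − 0.37135370·0.93183697) = 1.454924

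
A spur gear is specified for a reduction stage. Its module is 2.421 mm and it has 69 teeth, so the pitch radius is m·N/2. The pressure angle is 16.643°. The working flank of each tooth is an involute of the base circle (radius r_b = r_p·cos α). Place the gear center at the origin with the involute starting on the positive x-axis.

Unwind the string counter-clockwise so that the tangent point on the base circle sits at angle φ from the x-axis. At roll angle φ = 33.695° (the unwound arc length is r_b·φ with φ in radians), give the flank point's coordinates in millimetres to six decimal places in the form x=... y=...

x=92.690122 y=5.240112

pitch radius r_p = m·N/2 = 2.421·69/2 = 83.524500
base radius r_b = r_p·cos α = 83.524500·cos 16.643° = 80.025483
roll angle φ = 33.695° = 0.58808869 rad
x = r_b·(cos φ + φ·sin φ) = 80.025483·(0.83200254 + 0.58808869·0.55477182) = 92.690122
y = r_b·(sin φ − φ·cos φ) = 80.025483·(0.55477182 − 0.58808869·0.83200254) = 5.240112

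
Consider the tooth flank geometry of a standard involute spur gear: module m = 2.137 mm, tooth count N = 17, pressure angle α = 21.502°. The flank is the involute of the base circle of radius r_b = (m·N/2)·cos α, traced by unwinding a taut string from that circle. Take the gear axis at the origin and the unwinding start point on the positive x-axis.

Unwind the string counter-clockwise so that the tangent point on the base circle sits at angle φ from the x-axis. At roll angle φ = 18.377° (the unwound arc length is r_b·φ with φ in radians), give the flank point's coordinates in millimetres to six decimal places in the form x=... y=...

pitch radius r_p = m·N/2 = 2.137·17/2 = 18.164500
base radius r_b = r_p·cos α = 18.164500·cos 21.502° = 16.900338
roll angle φ = 18.377° = 0.32073916 rad
x = r_b·(cos φ + φ·sin φ) = 16.900338·(0.94900264 + 0.32073916·0.31526811) = 17.747407
y = r_b·(sin φ − φ·cos φ) = 16.900338·(0.31526811 − 0.32073916·0.94900264) = 0.183974

x=17.747407 y=0.183974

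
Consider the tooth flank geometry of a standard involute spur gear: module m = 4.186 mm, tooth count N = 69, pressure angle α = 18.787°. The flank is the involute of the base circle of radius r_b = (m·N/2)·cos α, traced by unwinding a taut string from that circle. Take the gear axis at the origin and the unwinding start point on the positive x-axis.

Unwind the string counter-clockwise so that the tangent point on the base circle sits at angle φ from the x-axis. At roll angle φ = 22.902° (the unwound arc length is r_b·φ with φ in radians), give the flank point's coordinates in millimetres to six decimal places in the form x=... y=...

pitch radius r_p = m·N/2 = 4.186·69/2 = 144.417000
base radius r_b = r_p·cos α = 144.417000·cos 18.787° = 136.722802
roll angle φ = 22.902° = 0.39971531 rad
x = r_b·(cos φ + φ·sin φ) = 136.722802·(0.92117182 + 0.39971531·0.38915611) = 147.212651
y = r_b·(sin φ − φ·cos φ) = 136.722802·(0.38915611 − 0.39971531·0.92117182) = 2.864292

x=147.212651 y=2.864292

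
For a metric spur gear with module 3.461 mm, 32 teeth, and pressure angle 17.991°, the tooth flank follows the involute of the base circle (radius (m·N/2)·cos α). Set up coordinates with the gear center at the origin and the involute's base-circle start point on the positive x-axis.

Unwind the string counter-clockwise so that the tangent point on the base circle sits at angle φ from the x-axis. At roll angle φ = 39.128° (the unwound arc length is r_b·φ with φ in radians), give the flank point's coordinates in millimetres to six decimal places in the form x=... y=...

pitch radius r_p = m·N/2 = 3.461·32/2 = 55.376000
base radius r_b = r_p·cos α = 55.376000·cos 17.991° = 52.668393
roll angle φ = 39.128° = 0.68291243 rad
x = r_b·(cos φ + φ·sin φ) = 52.668393·(0.77573811 + 0.68291243·0.63105498) = 63.554602
y = r_b·(sin φ − φ·cos φ) = 52.668393·(0.63105498 − 0.68291243·0.77573811) = 5.334981

x=63.554602 y=5.334981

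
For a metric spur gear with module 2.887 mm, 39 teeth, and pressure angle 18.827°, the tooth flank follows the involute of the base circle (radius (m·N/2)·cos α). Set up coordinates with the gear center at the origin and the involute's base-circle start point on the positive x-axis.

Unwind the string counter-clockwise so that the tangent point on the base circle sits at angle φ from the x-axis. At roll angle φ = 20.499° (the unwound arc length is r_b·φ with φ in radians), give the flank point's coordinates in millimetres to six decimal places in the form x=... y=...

x=56.586413 y=0.803046

pitch radius r_p = m·N/2 = 2.887·39/2 = 56.296500
base radius r_b = r_p·cos α = 56.296500·cos 18.827° = 53.284485
roll angle φ = 20.499° = 0.35777504 rad
x = r_b·(cos φ + φ·sin φ) = 53.284485·(0.93667830 + 0.35777504·0.35019103) = 56.586413
y = r_b·(sin φ − φ·cos φ) = 53.284485·(0.35019103 − 0.35777504·0.93667830) = 0.803046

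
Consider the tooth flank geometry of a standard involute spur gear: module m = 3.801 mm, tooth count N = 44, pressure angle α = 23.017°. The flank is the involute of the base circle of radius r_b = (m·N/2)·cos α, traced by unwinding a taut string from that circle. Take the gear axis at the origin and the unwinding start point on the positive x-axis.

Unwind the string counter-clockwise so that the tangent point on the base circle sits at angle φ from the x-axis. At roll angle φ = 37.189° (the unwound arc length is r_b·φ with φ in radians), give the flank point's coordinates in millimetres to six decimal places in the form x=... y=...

x=91.509110 y=6.724163

pitch radius r_p = m·N/2 = 3.801·44/2 = 83.622000
base radius r_b = r_p·cos α = 83.622000·cos 23.017° = 76.964759
roll angle φ = 37.189° = 0.64907050 rad
x = r_b·(cos φ + φ·sin φ) = 76.964759·(0.79664598 + 0.64907050·0.60444618) = 91.509110
y = r_b·(sin φ − φ·cos φ) = 76.964759·(0.60444618 − 0.64907050·0.79664598) = 6.724163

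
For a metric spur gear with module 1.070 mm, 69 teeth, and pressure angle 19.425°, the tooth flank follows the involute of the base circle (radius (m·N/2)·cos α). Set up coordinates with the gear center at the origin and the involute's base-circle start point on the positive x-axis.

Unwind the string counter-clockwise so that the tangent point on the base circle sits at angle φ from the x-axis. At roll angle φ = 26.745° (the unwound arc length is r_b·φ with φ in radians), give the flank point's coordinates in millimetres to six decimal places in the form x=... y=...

pitch radius r_p = m·N/2 = 1.070·69/2 = 36.915000
base radius r_b = r_p·cos α = 36.915000·cos 19.425° = 34.813711
roll angle φ = 26.745° = 0.46678831 rad
x = r_b·(cos φ + φ·sin φ) = 34.813711·(0.89301822 + 0.46678831·0.45002051) = 38.402396
y = r_b·(sin φ − φ·cos φ) = 34.813711·(0.45002051 − 0.46678831·0.89301822) = 1.154772

x=38.402396 y=1.154772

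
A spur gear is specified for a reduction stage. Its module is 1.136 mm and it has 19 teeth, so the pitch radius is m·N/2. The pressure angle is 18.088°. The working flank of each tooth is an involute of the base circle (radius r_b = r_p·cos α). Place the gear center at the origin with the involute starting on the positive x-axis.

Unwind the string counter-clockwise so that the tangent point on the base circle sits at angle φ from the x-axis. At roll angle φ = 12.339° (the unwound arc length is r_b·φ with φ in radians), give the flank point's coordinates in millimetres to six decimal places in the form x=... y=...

x=10.493806 y=0.033996

pitch radius r_p = m·N/2 = 1.136·19/2 = 10.792000
base radius r_b = r_p·cos α = 10.792000·cos 18.088° = 10.258668
roll angle φ = 12.339° = 0.21535618 rad
x = r_b·(cos φ + φ·sin φ) = 10.258668·(0.97690034 + 0.21535618·0.21369539) = 10.493806
y = r_b·(sin φ − φ·cos φ) = 10.258668·(0.21369539 − 0.21535618·0.97690034) = 0.033996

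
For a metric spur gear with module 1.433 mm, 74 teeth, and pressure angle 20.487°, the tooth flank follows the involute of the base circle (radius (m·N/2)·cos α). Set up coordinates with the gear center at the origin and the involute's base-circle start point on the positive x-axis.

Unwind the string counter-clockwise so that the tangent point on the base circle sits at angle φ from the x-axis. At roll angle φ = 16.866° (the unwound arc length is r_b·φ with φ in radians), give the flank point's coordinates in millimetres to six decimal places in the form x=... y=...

pitch radius r_p = m·N/2 = 1.433·74/2 = 53.021000
base radius r_b = r_p·cos α = 53.021000·cos 20.487° = 49.667508
roll angle φ = 16.866° = 0.29436723 rad
x = r_b·(cos φ + φ·sin φ) = 49.667508·(0.95698592 + 0.29436723·0.29013436) = 51.773011
y = r_b·(sin φ − φ·cos φ) = 49.667508·(0.29013436 − 0.29436723·0.95698592) = 0.418650

x=51.773011 y=0.418650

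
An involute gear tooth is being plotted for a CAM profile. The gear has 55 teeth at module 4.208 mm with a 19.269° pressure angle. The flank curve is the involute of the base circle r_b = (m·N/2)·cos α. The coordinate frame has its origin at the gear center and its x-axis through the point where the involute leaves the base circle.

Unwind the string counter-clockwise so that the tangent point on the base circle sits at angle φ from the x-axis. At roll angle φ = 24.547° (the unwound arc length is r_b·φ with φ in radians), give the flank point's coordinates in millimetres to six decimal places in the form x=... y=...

x=118.807156 y=2.811155

pitch radius r_p = m·N/2 = 4.208·55/2 = 115.720000
base radius r_b = r_p·cos α = 115.720000·cos 19.269° = 109.237324
roll angle φ = 24.547° = 0.42842597 rad
x = r_b·(cos φ + φ·sin φ) = 109.237324·(0.90962079 + 0.42842597·0.41543955) = 118.807156
y = r_b·(sin φ − φ·cos φ) = 109.237324·(0.41543955 − 0.42842597·0.90962079) = 2.811155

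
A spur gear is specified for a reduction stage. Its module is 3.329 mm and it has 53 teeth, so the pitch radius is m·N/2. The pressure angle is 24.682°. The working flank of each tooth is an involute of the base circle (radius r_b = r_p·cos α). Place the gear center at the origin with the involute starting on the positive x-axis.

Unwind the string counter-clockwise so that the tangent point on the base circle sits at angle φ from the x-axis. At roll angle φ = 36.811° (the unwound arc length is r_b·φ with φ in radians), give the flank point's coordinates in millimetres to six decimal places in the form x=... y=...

pitch radius r_p = m·N/2 = 3.329·53/2 = 88.218500
base radius r_b = r_p·cos α = 88.218500·cos 24.682° = 80.158806
roll angle φ = 36.811° = 0.64247315 rad
x = r_b·(cos φ + φ·sin φ) = 80.158806·(0.80061635 + 0.64247315·0.59917732) = 95.034011
y = r_b·(sin φ − φ·cos φ) = 80.158806·(0.59917732 − 0.64247315·0.80061635) = 6.797692

x=95.034011 y=6.797692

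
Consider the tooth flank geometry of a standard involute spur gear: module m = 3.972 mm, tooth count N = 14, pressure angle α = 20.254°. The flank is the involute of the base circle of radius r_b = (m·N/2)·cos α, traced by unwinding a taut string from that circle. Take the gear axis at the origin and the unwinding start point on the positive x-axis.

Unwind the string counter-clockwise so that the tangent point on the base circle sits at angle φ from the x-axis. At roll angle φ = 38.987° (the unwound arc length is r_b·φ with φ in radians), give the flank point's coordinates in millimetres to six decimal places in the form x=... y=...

x=31.442377 y=2.614656

pitch radius r_p = m·N/2 = 3.972·14/2 = 27.804000
base radius r_b = r_p·cos α = 27.804000·cos 20.254° = 26.084800
roll angle φ = 38.987° = 0.68045152 rad
x = r_b·(cos φ + φ·sin φ) = 26.084800·(0.77728873 + 0.68045152·0.62914405) = 31.442377
y = r_b·(sin φ − φ·cos φ) = 26.084800·(0.62914405 − 0.68045152·0.77728873) = 2.614656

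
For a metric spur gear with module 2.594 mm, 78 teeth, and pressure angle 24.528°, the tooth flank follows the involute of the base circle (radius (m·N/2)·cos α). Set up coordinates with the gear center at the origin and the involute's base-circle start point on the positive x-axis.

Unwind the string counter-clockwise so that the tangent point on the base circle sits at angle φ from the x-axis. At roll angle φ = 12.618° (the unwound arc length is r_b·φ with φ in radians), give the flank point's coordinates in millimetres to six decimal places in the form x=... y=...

x=94.241498 y=0.326088

pitch radius r_p = m·N/2 = 2.594·78/2 = 101.166000
base radius r_b = r_p·cos α = 101.166000·cos 24.528° = 92.036629
roll angle φ = 12.618° = 0.22022565 rad
x = r_b·(cos φ + φ·sin φ) = 92.036629·(0.97584818 + 0.22022565·0.21844982) = 94.241498
y = r_b·(sin φ − φ·cos φ) = 92.036629·(0.21844982 − 0.22022565·0.97584818) = 0.326088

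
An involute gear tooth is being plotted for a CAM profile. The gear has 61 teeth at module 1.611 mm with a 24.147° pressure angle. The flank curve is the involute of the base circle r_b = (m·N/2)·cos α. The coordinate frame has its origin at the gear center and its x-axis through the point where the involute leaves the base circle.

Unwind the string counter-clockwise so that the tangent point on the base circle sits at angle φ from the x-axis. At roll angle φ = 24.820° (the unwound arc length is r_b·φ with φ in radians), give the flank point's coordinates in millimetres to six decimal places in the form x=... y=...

pitch radius r_p = m·N/2 = 1.611·61/2 = 49.135500
base radius r_b = r_p·cos α = 49.135500·cos 24.147° = 44.836090
roll angle φ = 24.820° = 0.43319072 rad
x = r_b·(cos φ + φ·sin φ) = 44.836090·(0.90763101 + 0.43319072·0.41976893) = 48.847621
y = r_b·(sin φ − φ·cos φ) = 44.836090·(0.41976893 − 0.43319072·0.90763101) = 1.192263

x=48.847621 y=1.192263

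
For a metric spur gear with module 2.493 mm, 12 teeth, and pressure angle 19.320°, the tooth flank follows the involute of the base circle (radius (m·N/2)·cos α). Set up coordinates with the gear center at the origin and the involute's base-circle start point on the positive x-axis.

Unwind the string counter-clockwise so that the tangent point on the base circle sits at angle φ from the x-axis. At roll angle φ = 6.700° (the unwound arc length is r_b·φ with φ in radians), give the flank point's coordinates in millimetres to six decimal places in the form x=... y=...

pitch radius r_p = m·N/2 = 2.493·12/2 = 14.958000
base radius r_b = r_p·cos α = 14.958000·cos 19.320° = 14.115648
roll angle φ = 6.700° = 0.11693706 rad
x = r_b·(cos φ + φ·sin φ) = 14.115648·(0.99317065 + 0.11693706·0.11667074) = 14.211829
y = r_b·(sin φ − φ·cos φ) = 14.115648·(0.11667074 − 0.11693706·0.99317065) = 0.007513

x=14.211829 y=0.007513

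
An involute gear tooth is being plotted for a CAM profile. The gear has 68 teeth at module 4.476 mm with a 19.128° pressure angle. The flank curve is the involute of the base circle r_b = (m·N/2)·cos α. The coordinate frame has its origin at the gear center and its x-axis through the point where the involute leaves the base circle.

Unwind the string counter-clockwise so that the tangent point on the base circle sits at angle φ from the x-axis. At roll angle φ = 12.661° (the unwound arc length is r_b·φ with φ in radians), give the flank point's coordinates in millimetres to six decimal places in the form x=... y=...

pitch radius r_p = m·N/2 = 4.476·68/2 = 152.184000
base radius r_b = r_p·cos α = 152.184000·cos 19.128° = 143.781753
roll angle φ = 12.661° = 0.22097614 rad
x = r_b·(cos φ + φ·sin φ) = 143.781753·(0.97568396 + 0.22097614·0.21918213) = 147.249478
y = r_b·(sin φ − φ·cos φ) = 143.781753·(0.21918213 − 0.22097614·0.97568396) = 0.514632

x=147.249478 y=0.514632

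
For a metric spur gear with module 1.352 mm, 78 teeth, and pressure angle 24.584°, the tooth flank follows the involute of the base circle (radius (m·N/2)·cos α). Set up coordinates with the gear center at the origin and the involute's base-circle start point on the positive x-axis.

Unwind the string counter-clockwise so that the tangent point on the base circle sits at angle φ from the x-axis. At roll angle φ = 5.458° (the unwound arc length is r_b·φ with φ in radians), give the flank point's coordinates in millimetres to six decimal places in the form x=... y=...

x=48.165389 y=0.013804

pitch radius r_p = m·N/2 = 1.352·78/2 = 52.728000
base radius r_b = r_p·cos α = 52.728000·cos 24.584° = 47.948329
roll angle φ = 5.458° = 0.09526007 rad
x = r_b·(cos φ + φ·sin φ) = 47.948329·(0.99546619 + 0.09526007·0.09511606) = 48.165389
y = r_b·(sin φ − φ·cos φ) = 47.948329·(0.09511606 − 0.09526007·0.99546619) = 0.013804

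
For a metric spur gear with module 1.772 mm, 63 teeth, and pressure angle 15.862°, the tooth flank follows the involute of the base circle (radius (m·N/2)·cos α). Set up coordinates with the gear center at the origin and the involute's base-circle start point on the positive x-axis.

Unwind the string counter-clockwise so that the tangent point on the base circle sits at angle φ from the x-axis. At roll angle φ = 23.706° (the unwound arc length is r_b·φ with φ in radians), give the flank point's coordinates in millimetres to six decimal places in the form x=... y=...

pitch radius r_p = m·N/2 = 1.772·63/2 = 55.818000
base radius r_b = r_p·cos α = 55.818000·cos 15.862° = 53.692607
roll angle φ = 23.706° = 0.41374775 rad
x = r_b·(cos φ + φ·sin φ) = 53.692607·(0.91562050 + 0.41374775·0.40204366) = 58.093530
y = r_b·(sin φ − φ·cos φ) = 53.692607·(0.40204366 − 0.41374775·0.91562050) = 1.246084

x=58.093530 y=1.246084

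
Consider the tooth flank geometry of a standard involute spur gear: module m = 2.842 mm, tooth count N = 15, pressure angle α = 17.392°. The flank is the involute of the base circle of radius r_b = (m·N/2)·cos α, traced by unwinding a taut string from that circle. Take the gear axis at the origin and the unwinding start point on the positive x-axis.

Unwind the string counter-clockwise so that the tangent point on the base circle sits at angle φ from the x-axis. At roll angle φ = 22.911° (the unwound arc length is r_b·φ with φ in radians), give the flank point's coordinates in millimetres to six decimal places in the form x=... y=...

x=21.902295 y=0.426624

pitch radius r_p = m·N/2 = 2.842·15/2 = 21.315000
base radius r_b = r_p·cos α = 21.315000·cos 17.392° = 20.340522
roll angle φ = 22.911° = 0.39987238 rad
x = r_b·(cos φ + φ·sin φ) = 20.340522·(0.92111068 + 0.39987238·0.38930080) = 21.902295
y = r_b·(sin φ − φ·cos φ) = 20.340522·(0.38930080 − 0.39987238·0.92111068) = 0.426624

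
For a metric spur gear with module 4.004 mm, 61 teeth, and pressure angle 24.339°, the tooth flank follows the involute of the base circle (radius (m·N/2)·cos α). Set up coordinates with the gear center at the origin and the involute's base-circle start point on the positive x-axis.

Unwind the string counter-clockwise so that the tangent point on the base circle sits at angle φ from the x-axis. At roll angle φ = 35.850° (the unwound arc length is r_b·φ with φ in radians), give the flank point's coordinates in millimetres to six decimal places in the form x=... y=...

x=130.963077 y=8.734747

pitch radius r_p = m·N/2 = 4.004·61/2 = 122.122000
base radius r_b = r_p·cos α = 122.122000·cos 24.339° = 111.268158
roll angle φ = 35.850° = 0.62570054 rad
x = r_b·(cos φ + φ·sin φ) = 111.268158·(0.81055304 + 0.62570054·0.58566524) = 130.963077
y = r_b·(sin φ − φ·cos φ) = 111.268158·(0.58566524 − 0.62570054·0.81055304) = 8.734747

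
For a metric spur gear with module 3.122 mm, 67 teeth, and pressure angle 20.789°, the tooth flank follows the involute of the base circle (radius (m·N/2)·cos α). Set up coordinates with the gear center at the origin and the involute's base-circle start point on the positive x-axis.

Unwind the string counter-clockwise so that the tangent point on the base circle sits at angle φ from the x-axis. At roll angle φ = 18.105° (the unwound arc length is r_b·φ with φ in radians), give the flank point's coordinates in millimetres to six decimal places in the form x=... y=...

pitch radius r_p = m·N/2 = 3.122·67/2 = 104.587000
base radius r_b = r_p·cos α = 104.587000·cos 20.789° = 97.777742
roll angle φ = 18.105° = 0.31599186 rad
x = r_b·(cos φ + φ·sin φ) = 97.777742·(0.95048862 + 0.31599186·0.31075938) = 102.538154
y = r_b·(sin φ − φ·cos φ) = 97.777742·(0.31075938 − 0.31599186·0.95048862) = 1.018131

x=102.538154 y=1.018131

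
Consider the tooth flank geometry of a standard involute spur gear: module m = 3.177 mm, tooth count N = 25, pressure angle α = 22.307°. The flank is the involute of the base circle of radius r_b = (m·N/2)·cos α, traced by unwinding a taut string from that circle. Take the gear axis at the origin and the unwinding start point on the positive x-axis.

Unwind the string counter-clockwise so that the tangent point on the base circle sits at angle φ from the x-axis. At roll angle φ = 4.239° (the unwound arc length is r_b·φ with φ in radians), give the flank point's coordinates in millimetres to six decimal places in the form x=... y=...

x=36.840966 y=0.004957

pitch radius r_p = m·N/2 = 3.177·25/2 = 39.712500
base radius r_b = r_p·cos α = 39.712500·cos 22.307° = 36.740550
roll angle φ = 4.239° = 0.07398451 rad
x = r_b·(cos φ + φ·sin φ) = 36.740550·(0.99726439 + 0.07398451·0.07391703) = 36.840966
y = r_b·(sin φ − φ·cos φ) = 36.740550·(0.07391703 − 0.07398451·0.99726439) = 0.004957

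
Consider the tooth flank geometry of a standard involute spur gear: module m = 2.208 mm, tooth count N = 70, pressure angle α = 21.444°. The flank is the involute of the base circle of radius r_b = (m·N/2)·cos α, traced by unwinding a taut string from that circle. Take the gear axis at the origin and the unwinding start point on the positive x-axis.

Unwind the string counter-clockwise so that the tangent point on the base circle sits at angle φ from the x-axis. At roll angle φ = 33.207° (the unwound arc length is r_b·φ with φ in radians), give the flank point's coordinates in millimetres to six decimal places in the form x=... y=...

x=83.015405 y=4.512871

pitch radius r_p = m·N/2 = 2.208·70/2 = 77.280000
base radius r_b = r_p·cos α = 77.280000·cos 21.444° = 71.930318
roll angle φ = 33.207° = 0.57957148 rad
x = r_b·(cos φ + φ·sin φ) = 71.930318·(0.83669741 + 0.57957148·0.54766545) = 83.015405
y = r_b·(sin φ − φ·cos φ) = 71.930318·(0.54766545 − 0.57957148·0.83669741) = 4.512871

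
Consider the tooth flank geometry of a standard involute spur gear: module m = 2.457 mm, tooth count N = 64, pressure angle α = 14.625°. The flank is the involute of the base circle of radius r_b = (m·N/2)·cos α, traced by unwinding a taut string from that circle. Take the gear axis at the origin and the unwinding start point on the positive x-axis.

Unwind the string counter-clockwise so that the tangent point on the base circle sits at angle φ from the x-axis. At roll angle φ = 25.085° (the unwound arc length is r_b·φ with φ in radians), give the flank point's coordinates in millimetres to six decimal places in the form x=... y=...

x=83.022087 y=2.087643

pitch radius r_p = m·N/2 = 2.457·64/2 = 78.624000
base radius r_b = r_p·cos α = 78.624000·cos 14.625° = 76.076511
roll angle φ = 25.085° = 0.43781584 rad
x = r_b·(cos φ + φ·sin φ) = 76.076511·(0.90567982 + 0.43781584·0.42396233) = 83.022087
y = r_b·(sin φ − φ·cos φ) = 76.076511·(0.42396233 − 0.43781584·0.90567982) = 2.087643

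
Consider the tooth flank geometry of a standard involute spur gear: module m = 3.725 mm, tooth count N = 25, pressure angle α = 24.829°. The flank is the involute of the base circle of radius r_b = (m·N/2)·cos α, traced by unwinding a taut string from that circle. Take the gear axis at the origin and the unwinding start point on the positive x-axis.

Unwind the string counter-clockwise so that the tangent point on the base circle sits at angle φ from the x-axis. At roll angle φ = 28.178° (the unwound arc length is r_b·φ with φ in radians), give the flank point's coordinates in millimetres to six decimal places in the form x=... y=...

pitch radius r_p = m·N/2 = 3.725·25/2 = 46.562500
base radius r_b = r_p·cos α = 46.562500·cos 24.829° = 42.258498
roll angle φ = 28.178° = 0.49179888 rad
x = r_b·(cos φ + φ·sin φ) = 42.258498·(0.88148483 + 0.49179888·0.47221233) = 47.064064
y = r_b·(sin φ − φ·cos φ) = 42.258498·(0.47221233 − 0.49179888·0.88148483) = 1.635365

x=47.064064 y=1.635365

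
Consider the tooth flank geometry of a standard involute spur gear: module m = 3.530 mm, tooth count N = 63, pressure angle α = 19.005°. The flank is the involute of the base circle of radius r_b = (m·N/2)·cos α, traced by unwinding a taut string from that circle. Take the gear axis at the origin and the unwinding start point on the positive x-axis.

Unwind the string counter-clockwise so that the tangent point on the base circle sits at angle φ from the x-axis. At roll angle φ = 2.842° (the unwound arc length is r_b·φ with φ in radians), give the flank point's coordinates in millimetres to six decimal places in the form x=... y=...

pitch radius r_p = m·N/2 = 3.530·63/2 = 111.195000
base radius r_b = r_p·cos α = 111.195000·cos 19.005° = 105.133778
roll angle φ = 2.842° = 0.04960226 rad
x = r_b·(cos φ + φ·sin φ) = 105.133778·(0.99877006 + 0.04960226·0.04958192) = 105.263034
y = r_b·(sin φ − φ·cos φ) = 105.133778·(0.04958192 − 0.04960226·0.99877006) = 0.004276

x=105.263034 y=0.004276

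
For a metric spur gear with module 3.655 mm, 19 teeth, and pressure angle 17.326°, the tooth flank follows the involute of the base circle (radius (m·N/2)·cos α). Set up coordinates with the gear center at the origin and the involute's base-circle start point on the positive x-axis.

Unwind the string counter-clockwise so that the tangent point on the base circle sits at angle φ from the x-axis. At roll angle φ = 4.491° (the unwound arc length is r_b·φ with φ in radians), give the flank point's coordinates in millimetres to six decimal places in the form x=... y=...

x=33.248662 y=0.005318

pitch radius r_p = m·N/2 = 3.655·19/2 = 34.722500
base radius r_b = r_p·cos α = 34.722500·cos 17.326° = 33.146993
roll angle φ = 4.491° = 0.07838274 rad
x = r_b·(cos φ + φ·sin φ) = 33.146993·(0.99692965 + 0.07838274·0.07830250) = 33.248662
y = r_b·(sin φ − φ·cos φ) = 33.146993·(0.07830250 − 0.07838274·0.99692965) = 0.005318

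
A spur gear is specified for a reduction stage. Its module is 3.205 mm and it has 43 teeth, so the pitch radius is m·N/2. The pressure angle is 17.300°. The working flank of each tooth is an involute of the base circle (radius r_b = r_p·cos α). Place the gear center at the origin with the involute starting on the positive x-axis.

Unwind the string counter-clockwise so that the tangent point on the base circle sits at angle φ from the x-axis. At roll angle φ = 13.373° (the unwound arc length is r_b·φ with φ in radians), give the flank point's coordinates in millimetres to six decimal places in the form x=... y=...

pitch radius r_p = m·N/2 = 3.205·43/2 = 68.907500
base radius r_b = r_p·cos α = 68.907500·cos 17.300° = 65.790180
roll angle φ = 13.373° = 0.23340288 rad
x = r_b·(cos φ + φ·sin φ) = 65.790180·(0.97288498 + 0.23340288·0.23128947) = 67.557870
y = r_b·(sin φ − φ·cos φ) = 65.790180·(0.23128947 − 0.23340288·0.97288498) = 0.277326

x=67.557870 y=0.277326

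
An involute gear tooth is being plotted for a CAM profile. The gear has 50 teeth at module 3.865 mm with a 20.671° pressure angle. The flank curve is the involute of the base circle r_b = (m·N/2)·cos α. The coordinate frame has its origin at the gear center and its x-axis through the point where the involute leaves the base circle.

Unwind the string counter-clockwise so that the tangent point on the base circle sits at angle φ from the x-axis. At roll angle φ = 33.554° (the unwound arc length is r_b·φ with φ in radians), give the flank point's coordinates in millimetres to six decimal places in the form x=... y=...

x=104.603043 y=5.847440

pitch radius r_p = m·N/2 = 3.865·50/2 = 96.625000
base radius r_b = r_p·cos α = 96.625000·cos 20.671° = 90.404555
roll angle φ = 33.554° = 0.58562778 rad
x = r_b·(cos φ + φ·sin φ) = 90.404555·(0.83336526 + 0.58562778·0.55272266) = 104.603043
y = r_b·(sin φ − φ·cos φ) = 90.404555·(0.55272266 − 0.58562778·0.83336526) = 5.847440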